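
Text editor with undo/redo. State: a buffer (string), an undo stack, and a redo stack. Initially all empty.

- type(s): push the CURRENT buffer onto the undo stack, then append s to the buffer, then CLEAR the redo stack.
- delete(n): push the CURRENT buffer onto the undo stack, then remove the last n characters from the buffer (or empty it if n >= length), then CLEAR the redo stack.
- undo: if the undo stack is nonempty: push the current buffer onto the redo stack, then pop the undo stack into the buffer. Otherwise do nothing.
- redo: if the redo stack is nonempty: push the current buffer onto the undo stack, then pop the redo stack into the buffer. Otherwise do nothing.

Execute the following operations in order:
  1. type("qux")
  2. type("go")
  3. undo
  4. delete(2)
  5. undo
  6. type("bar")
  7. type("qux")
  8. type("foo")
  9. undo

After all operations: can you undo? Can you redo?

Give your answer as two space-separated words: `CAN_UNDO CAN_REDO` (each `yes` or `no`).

After op 1 (type): buf='qux' undo_depth=1 redo_depth=0
After op 2 (type): buf='quxgo' undo_depth=2 redo_depth=0
After op 3 (undo): buf='qux' undo_depth=1 redo_depth=1
After op 4 (delete): buf='q' undo_depth=2 redo_depth=0
After op 5 (undo): buf='qux' undo_depth=1 redo_depth=1
After op 6 (type): buf='quxbar' undo_depth=2 redo_depth=0
After op 7 (type): buf='quxbarqux' undo_depth=3 redo_depth=0
After op 8 (type): buf='quxbarquxfoo' undo_depth=4 redo_depth=0
After op 9 (undo): buf='quxbarqux' undo_depth=3 redo_depth=1

Answer: yes yes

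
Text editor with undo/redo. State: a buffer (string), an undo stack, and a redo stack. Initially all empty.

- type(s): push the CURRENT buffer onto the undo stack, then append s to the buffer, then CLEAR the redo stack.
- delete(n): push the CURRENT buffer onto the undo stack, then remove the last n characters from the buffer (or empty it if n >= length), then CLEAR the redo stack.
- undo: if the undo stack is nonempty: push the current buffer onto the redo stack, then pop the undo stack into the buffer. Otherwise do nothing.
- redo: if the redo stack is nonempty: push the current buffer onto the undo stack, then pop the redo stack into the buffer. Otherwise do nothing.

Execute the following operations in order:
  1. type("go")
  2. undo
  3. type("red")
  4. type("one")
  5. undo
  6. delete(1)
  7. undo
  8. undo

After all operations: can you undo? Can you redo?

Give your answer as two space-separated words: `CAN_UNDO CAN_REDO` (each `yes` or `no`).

After op 1 (type): buf='go' undo_depth=1 redo_depth=0
After op 2 (undo): buf='(empty)' undo_depth=0 redo_depth=1
After op 3 (type): buf='red' undo_depth=1 redo_depth=0
After op 4 (type): buf='redone' undo_depth=2 redo_depth=0
After op 5 (undo): buf='red' undo_depth=1 redo_depth=1
After op 6 (delete): buf='re' undo_depth=2 redo_depth=0
After op 7 (undo): buf='red' undo_depth=1 redo_depth=1
After op 8 (undo): buf='(empty)' undo_depth=0 redo_depth=2

Answer: no yes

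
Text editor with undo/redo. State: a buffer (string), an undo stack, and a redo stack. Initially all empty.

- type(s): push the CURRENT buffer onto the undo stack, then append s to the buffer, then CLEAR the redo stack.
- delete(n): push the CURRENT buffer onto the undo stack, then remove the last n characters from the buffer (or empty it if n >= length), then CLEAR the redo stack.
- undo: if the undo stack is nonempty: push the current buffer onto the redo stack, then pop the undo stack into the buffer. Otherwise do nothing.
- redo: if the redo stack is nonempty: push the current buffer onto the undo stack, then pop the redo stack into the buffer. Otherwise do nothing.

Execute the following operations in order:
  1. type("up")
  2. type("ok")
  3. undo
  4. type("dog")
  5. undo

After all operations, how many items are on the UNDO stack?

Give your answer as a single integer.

After op 1 (type): buf='up' undo_depth=1 redo_depth=0
After op 2 (type): buf='upok' undo_depth=2 redo_depth=0
After op 3 (undo): buf='up' undo_depth=1 redo_depth=1
After op 4 (type): buf='updog' undo_depth=2 redo_depth=0
After op 5 (undo): buf='up' undo_depth=1 redo_depth=1

Answer: 1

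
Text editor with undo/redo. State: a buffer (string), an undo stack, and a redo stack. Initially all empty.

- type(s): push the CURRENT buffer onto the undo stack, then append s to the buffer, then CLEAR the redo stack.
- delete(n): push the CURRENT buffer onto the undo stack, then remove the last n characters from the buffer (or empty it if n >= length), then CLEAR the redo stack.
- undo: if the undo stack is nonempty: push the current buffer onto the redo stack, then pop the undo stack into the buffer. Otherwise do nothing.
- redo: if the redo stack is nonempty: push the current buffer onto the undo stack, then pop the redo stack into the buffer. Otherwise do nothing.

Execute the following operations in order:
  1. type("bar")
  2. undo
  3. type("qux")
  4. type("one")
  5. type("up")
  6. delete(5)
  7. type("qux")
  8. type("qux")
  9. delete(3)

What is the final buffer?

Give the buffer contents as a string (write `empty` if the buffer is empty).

Answer: quxqux

Derivation:
After op 1 (type): buf='bar' undo_depth=1 redo_depth=0
After op 2 (undo): buf='(empty)' undo_depth=0 redo_depth=1
After op 3 (type): buf='qux' undo_depth=1 redo_depth=0
After op 4 (type): buf='quxone' undo_depth=2 redo_depth=0
After op 5 (type): buf='quxoneup' undo_depth=3 redo_depth=0
After op 6 (delete): buf='qux' undo_depth=4 redo_depth=0
After op 7 (type): buf='quxqux' undo_depth=5 redo_depth=0
After op 8 (type): buf='quxquxqux' undo_depth=6 redo_depth=0
After op 9 (delete): buf='quxqux' undo_depth=7 redo_depth=0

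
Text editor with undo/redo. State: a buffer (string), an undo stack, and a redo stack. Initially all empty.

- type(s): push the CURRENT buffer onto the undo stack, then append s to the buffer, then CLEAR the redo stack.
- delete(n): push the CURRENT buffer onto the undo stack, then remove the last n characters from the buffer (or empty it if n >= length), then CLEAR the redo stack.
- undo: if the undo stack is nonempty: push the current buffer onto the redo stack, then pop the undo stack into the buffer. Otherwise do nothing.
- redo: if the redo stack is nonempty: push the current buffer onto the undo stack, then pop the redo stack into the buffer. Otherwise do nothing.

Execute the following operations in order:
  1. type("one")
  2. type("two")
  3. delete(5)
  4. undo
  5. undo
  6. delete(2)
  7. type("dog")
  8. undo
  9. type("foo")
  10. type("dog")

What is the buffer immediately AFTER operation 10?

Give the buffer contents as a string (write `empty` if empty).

After op 1 (type): buf='one' undo_depth=1 redo_depth=0
After op 2 (type): buf='onetwo' undo_depth=2 redo_depth=0
After op 3 (delete): buf='o' undo_depth=3 redo_depth=0
After op 4 (undo): buf='onetwo' undo_depth=2 redo_depth=1
After op 5 (undo): buf='one' undo_depth=1 redo_depth=2
After op 6 (delete): buf='o' undo_depth=2 redo_depth=0
After op 7 (type): buf='odog' undo_depth=3 redo_depth=0
After op 8 (undo): buf='o' undo_depth=2 redo_depth=1
After op 9 (type): buf='ofoo' undo_depth=3 redo_depth=0
After op 10 (type): buf='ofoodog' undo_depth=4 redo_depth=0

Answer: ofoodog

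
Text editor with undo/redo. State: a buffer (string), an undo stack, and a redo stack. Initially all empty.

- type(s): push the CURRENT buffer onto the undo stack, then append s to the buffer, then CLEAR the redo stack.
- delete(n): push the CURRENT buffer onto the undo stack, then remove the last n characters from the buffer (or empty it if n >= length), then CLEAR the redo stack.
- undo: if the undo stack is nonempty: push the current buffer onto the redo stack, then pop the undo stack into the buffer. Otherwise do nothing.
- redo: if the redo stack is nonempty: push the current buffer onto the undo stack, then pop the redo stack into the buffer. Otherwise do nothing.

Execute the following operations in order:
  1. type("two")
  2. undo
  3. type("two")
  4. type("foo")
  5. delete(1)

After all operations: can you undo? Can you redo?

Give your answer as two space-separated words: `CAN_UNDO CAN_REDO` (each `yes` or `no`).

Answer: yes no

Derivation:
After op 1 (type): buf='two' undo_depth=1 redo_depth=0
After op 2 (undo): buf='(empty)' undo_depth=0 redo_depth=1
After op 3 (type): buf='two' undo_depth=1 redo_depth=0
After op 4 (type): buf='twofoo' undo_depth=2 redo_depth=0
After op 5 (delete): buf='twofo' undo_depth=3 redo_depth=0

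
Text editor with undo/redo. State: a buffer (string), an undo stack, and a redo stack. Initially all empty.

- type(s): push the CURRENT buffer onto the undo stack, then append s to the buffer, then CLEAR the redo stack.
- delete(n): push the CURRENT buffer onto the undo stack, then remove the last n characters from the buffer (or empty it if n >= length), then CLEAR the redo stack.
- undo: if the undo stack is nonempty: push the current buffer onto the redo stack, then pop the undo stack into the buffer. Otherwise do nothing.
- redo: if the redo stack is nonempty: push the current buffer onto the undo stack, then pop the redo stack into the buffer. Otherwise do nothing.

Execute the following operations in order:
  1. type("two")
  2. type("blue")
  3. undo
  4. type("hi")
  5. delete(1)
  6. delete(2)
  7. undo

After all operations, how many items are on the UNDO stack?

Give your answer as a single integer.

Answer: 3

Derivation:
After op 1 (type): buf='two' undo_depth=1 redo_depth=0
After op 2 (type): buf='twoblue' undo_depth=2 redo_depth=0
After op 3 (undo): buf='two' undo_depth=1 redo_depth=1
After op 4 (type): buf='twohi' undo_depth=2 redo_depth=0
After op 5 (delete): buf='twoh' undo_depth=3 redo_depth=0
After op 6 (delete): buf='tw' undo_depth=4 redo_depth=0
After op 7 (undo): buf='twoh' undo_depth=3 redo_depth=1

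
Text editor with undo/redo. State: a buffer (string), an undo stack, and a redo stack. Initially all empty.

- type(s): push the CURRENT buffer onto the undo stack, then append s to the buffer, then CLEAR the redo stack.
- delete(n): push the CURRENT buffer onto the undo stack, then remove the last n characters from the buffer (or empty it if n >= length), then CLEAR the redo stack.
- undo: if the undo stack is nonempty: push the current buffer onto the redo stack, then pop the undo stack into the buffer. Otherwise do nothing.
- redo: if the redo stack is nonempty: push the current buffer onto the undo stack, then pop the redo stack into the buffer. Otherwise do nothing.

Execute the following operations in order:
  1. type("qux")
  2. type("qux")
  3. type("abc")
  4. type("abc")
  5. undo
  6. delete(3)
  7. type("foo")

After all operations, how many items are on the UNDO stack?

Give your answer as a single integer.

After op 1 (type): buf='qux' undo_depth=1 redo_depth=0
After op 2 (type): buf='quxqux' undo_depth=2 redo_depth=0
After op 3 (type): buf='quxquxabc' undo_depth=3 redo_depth=0
After op 4 (type): buf='quxquxabcabc' undo_depth=4 redo_depth=0
After op 5 (undo): buf='quxquxabc' undo_depth=3 redo_depth=1
After op 6 (delete): buf='quxqux' undo_depth=4 redo_depth=0
After op 7 (type): buf='quxquxfoo' undo_depth=5 redo_depth=0

Answer: 5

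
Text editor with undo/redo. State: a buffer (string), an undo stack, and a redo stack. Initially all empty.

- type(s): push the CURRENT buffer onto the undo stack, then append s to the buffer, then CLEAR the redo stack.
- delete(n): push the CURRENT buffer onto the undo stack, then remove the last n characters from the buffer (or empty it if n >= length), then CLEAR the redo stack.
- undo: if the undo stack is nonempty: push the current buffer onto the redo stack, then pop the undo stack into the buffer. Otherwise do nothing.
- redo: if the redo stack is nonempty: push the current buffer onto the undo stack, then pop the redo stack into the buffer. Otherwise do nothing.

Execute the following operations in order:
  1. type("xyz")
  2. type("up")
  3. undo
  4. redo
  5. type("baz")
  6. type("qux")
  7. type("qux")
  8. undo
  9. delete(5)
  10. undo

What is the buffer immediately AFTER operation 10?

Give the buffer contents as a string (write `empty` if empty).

Answer: xyzupbazqux

Derivation:
After op 1 (type): buf='xyz' undo_depth=1 redo_depth=0
After op 2 (type): buf='xyzup' undo_depth=2 redo_depth=0
After op 3 (undo): buf='xyz' undo_depth=1 redo_depth=1
After op 4 (redo): buf='xyzup' undo_depth=2 redo_depth=0
After op 5 (type): buf='xyzupbaz' undo_depth=3 redo_depth=0
After op 6 (type): buf='xyzupbazqux' undo_depth=4 redo_depth=0
After op 7 (type): buf='xyzupbazquxqux' undo_depth=5 redo_depth=0
After op 8 (undo): buf='xyzupbazqux' undo_depth=4 redo_depth=1
After op 9 (delete): buf='xyzupb' undo_depth=5 redo_depth=0
After op 10 (undo): buf='xyzupbazqux' undo_depth=4 redo_depth=1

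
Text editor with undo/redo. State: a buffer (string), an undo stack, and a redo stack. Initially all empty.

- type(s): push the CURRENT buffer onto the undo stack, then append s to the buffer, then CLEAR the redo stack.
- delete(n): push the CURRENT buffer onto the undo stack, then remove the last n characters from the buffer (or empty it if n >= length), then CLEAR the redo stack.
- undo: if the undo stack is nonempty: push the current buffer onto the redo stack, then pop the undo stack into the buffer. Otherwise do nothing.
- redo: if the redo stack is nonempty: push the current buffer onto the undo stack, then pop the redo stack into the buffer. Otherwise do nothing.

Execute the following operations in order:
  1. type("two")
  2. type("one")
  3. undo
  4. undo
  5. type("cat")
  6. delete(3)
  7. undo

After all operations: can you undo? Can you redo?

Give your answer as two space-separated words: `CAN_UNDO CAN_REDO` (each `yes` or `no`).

After op 1 (type): buf='two' undo_depth=1 redo_depth=0
After op 2 (type): buf='twoone' undo_depth=2 redo_depth=0
After op 3 (undo): buf='two' undo_depth=1 redo_depth=1
After op 4 (undo): buf='(empty)' undo_depth=0 redo_depth=2
After op 5 (type): buf='cat' undo_depth=1 redo_depth=0
After op 6 (delete): buf='(empty)' undo_depth=2 redo_depth=0
After op 7 (undo): buf='cat' undo_depth=1 redo_depth=1

Answer: yes yes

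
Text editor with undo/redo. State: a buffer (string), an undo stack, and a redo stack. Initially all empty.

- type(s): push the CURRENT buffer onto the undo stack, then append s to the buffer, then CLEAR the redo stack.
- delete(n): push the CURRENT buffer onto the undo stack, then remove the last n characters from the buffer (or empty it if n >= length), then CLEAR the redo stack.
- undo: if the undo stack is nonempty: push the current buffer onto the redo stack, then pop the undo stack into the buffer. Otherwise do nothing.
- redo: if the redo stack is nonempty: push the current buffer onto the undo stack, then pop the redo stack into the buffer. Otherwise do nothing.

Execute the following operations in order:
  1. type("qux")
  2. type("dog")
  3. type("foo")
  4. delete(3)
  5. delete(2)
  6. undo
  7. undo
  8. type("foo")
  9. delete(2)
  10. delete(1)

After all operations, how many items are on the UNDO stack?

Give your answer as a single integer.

Answer: 6

Derivation:
After op 1 (type): buf='qux' undo_depth=1 redo_depth=0
After op 2 (type): buf='quxdog' undo_depth=2 redo_depth=0
After op 3 (type): buf='quxdogfoo' undo_depth=3 redo_depth=0
After op 4 (delete): buf='quxdog' undo_depth=4 redo_depth=0
After op 5 (delete): buf='quxd' undo_depth=5 redo_depth=0
After op 6 (undo): buf='quxdog' undo_depth=4 redo_depth=1
After op 7 (undo): buf='quxdogfoo' undo_depth=3 redo_depth=2
After op 8 (type): buf='quxdogfoofoo' undo_depth=4 redo_depth=0
After op 9 (delete): buf='quxdogfoof' undo_depth=5 redo_depth=0
After op 10 (delete): buf='quxdogfoo' undo_depth=6 redo_depth=0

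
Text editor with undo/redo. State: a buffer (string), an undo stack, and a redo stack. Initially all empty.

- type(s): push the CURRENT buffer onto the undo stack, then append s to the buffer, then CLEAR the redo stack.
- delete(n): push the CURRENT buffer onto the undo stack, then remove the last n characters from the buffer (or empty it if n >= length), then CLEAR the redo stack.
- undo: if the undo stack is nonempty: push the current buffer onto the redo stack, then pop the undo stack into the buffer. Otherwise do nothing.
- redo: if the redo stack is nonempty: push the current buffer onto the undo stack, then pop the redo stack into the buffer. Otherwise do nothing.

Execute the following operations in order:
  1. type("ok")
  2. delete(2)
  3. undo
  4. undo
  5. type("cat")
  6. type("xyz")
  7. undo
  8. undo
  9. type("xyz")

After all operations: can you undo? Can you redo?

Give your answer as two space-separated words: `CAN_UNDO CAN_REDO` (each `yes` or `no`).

Answer: yes no

Derivation:
After op 1 (type): buf='ok' undo_depth=1 redo_depth=0
After op 2 (delete): buf='(empty)' undo_depth=2 redo_depth=0
After op 3 (undo): buf='ok' undo_depth=1 redo_depth=1
After op 4 (undo): buf='(empty)' undo_depth=0 redo_depth=2
After op 5 (type): buf='cat' undo_depth=1 redo_depth=0
After op 6 (type): buf='catxyz' undo_depth=2 redo_depth=0
After op 7 (undo): buf='cat' undo_depth=1 redo_depth=1
After op 8 (undo): buf='(empty)' undo_depth=0 redo_depth=2
After op 9 (type): buf='xyz' undo_depth=1 redo_depth=0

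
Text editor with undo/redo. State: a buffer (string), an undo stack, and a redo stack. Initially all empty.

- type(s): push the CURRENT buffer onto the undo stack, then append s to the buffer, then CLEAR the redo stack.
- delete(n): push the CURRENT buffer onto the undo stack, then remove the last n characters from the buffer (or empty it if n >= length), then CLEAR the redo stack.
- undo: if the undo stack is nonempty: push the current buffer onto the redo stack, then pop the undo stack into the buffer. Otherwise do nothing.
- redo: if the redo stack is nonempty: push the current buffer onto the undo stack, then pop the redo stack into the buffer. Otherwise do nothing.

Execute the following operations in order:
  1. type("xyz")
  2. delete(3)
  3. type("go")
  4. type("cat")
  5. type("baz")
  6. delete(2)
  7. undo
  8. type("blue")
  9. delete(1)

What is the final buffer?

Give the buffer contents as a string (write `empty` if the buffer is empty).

After op 1 (type): buf='xyz' undo_depth=1 redo_depth=0
After op 2 (delete): buf='(empty)' undo_depth=2 redo_depth=0
After op 3 (type): buf='go' undo_depth=3 redo_depth=0
After op 4 (type): buf='gocat' undo_depth=4 redo_depth=0
After op 5 (type): buf='gocatbaz' undo_depth=5 redo_depth=0
After op 6 (delete): buf='gocatb' undo_depth=6 redo_depth=0
After op 7 (undo): buf='gocatbaz' undo_depth=5 redo_depth=1
After op 8 (type): buf='gocatbazblue' undo_depth=6 redo_depth=0
After op 9 (delete): buf='gocatbazblu' undo_depth=7 redo_depth=0

Answer: gocatbazblu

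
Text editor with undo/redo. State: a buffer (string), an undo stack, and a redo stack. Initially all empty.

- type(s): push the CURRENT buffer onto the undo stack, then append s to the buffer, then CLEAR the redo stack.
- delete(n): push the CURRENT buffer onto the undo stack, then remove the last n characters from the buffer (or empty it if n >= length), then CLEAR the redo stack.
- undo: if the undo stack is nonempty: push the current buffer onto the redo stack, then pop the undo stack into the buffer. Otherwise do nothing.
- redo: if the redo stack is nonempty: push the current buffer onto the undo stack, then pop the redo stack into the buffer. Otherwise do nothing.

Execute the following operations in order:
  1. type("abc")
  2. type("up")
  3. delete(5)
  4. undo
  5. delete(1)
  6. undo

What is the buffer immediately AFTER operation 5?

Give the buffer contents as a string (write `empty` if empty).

Answer: abcu

Derivation:
After op 1 (type): buf='abc' undo_depth=1 redo_depth=0
After op 2 (type): buf='abcup' undo_depth=2 redo_depth=0
After op 3 (delete): buf='(empty)' undo_depth=3 redo_depth=0
After op 4 (undo): buf='abcup' undo_depth=2 redo_depth=1
After op 5 (delete): buf='abcu' undo_depth=3 redo_depth=0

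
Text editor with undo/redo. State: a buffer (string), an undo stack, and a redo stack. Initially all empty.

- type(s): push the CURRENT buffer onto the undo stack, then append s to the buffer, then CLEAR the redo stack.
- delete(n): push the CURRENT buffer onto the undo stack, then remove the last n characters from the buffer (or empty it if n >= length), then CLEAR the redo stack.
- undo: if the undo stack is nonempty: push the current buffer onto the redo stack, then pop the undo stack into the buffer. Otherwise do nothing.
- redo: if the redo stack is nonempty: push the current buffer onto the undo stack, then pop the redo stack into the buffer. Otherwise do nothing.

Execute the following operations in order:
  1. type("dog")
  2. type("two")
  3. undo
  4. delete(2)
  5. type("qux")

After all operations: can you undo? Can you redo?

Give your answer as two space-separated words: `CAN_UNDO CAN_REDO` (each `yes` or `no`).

After op 1 (type): buf='dog' undo_depth=1 redo_depth=0
After op 2 (type): buf='dogtwo' undo_depth=2 redo_depth=0
After op 3 (undo): buf='dog' undo_depth=1 redo_depth=1
After op 4 (delete): buf='d' undo_depth=2 redo_depth=0
After op 5 (type): buf='dqux' undo_depth=3 redo_depth=0

Answer: yes no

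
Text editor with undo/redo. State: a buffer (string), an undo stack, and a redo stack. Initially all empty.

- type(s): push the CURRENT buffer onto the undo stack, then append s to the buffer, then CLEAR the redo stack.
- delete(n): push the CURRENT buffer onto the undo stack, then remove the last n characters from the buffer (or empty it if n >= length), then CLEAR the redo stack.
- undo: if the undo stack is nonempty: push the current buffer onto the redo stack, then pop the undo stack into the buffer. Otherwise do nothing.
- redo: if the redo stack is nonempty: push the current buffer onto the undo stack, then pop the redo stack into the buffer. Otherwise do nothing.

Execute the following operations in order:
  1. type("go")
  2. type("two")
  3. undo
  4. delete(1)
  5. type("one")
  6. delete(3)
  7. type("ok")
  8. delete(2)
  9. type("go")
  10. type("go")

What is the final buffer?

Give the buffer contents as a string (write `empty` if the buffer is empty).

Answer: ggogo

Derivation:
After op 1 (type): buf='go' undo_depth=1 redo_depth=0
After op 2 (type): buf='gotwo' undo_depth=2 redo_depth=0
After op 3 (undo): buf='go' undo_depth=1 redo_depth=1
After op 4 (delete): buf='g' undo_depth=2 redo_depth=0
After op 5 (type): buf='gone' undo_depth=3 redo_depth=0
After op 6 (delete): buf='g' undo_depth=4 redo_depth=0
After op 7 (type): buf='gok' undo_depth=5 redo_depth=0
After op 8 (delete): buf='g' undo_depth=6 redo_depth=0
After op 9 (type): buf='ggo' undo_depth=7 redo_depth=0
After op 10 (type): buf='ggogo' undo_depth=8 redo_depth=0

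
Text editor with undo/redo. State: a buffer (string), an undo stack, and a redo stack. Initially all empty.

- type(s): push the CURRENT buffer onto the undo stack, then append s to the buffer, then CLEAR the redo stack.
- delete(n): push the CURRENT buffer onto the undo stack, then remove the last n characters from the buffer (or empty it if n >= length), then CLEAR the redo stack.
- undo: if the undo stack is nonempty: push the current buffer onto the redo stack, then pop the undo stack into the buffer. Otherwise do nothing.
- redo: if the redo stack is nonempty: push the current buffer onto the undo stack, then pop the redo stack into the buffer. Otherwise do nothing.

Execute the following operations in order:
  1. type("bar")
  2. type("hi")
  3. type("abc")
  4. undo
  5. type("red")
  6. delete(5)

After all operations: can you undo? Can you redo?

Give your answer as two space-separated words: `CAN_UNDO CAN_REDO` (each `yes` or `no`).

After op 1 (type): buf='bar' undo_depth=1 redo_depth=0
After op 2 (type): buf='barhi' undo_depth=2 redo_depth=0
After op 3 (type): buf='barhiabc' undo_depth=3 redo_depth=0
After op 4 (undo): buf='barhi' undo_depth=2 redo_depth=1
After op 5 (type): buf='barhired' undo_depth=3 redo_depth=0
After op 6 (delete): buf='bar' undo_depth=4 redo_depth=0

Answer: yes no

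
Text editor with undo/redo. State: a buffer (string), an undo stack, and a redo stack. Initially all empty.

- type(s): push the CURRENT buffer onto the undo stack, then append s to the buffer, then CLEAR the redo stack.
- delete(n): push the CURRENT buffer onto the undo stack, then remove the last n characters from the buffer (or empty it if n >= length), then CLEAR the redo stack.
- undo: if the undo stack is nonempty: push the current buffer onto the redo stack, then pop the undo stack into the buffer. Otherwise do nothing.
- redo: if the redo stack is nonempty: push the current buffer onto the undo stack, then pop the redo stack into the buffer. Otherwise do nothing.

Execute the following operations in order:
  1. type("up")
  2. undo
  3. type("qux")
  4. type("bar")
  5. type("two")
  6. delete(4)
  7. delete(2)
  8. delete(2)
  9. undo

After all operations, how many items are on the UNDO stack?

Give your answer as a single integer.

After op 1 (type): buf='up' undo_depth=1 redo_depth=0
After op 2 (undo): buf='(empty)' undo_depth=0 redo_depth=1
After op 3 (type): buf='qux' undo_depth=1 redo_depth=0
After op 4 (type): buf='quxbar' undo_depth=2 redo_depth=0
After op 5 (type): buf='quxbartwo' undo_depth=3 redo_depth=0
After op 6 (delete): buf='quxba' undo_depth=4 redo_depth=0
After op 7 (delete): buf='qux' undo_depth=5 redo_depth=0
After op 8 (delete): buf='q' undo_depth=6 redo_depth=0
After op 9 (undo): buf='qux' undo_depth=5 redo_depth=1

Answer: 5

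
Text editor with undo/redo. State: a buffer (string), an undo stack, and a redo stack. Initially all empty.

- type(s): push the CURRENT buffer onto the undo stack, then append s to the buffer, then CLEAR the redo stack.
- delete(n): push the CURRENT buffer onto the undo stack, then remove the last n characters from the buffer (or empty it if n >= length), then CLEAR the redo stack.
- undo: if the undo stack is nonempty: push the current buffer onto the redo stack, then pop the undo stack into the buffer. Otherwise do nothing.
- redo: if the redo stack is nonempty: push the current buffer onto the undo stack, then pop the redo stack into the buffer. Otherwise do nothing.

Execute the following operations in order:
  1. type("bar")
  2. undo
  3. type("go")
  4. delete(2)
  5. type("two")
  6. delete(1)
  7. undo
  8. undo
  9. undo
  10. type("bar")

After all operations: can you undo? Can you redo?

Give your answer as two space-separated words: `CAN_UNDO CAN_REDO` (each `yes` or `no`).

After op 1 (type): buf='bar' undo_depth=1 redo_depth=0
After op 2 (undo): buf='(empty)' undo_depth=0 redo_depth=1
After op 3 (type): buf='go' undo_depth=1 redo_depth=0
After op 4 (delete): buf='(empty)' undo_depth=2 redo_depth=0
After op 5 (type): buf='two' undo_depth=3 redo_depth=0
After op 6 (delete): buf='tw' undo_depth=4 redo_depth=0
After op 7 (undo): buf='two' undo_depth=3 redo_depth=1
After op 8 (undo): buf='(empty)' undo_depth=2 redo_depth=2
After op 9 (undo): buf='go' undo_depth=1 redo_depth=3
After op 10 (type): buf='gobar' undo_depth=2 redo_depth=0

Answer: yes no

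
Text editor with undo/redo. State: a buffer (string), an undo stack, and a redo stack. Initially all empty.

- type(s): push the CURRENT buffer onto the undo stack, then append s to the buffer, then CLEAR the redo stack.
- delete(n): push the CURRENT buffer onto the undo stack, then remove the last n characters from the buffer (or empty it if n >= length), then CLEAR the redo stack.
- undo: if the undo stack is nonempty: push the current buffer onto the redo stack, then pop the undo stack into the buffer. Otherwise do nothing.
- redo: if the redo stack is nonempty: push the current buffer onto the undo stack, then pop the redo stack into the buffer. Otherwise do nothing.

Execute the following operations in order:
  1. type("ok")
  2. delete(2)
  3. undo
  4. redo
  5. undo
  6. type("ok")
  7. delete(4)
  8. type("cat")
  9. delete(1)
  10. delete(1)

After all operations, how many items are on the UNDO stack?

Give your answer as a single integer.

Answer: 6

Derivation:
After op 1 (type): buf='ok' undo_depth=1 redo_depth=0
After op 2 (delete): buf='(empty)' undo_depth=2 redo_depth=0
After op 3 (undo): buf='ok' undo_depth=1 redo_depth=1
After op 4 (redo): buf='(empty)' undo_depth=2 redo_depth=0
After op 5 (undo): buf='ok' undo_depth=1 redo_depth=1
After op 6 (type): buf='okok' undo_depth=2 redo_depth=0
After op 7 (delete): buf='(empty)' undo_depth=3 redo_depth=0
After op 8 (type): buf='cat' undo_depth=4 redo_depth=0
After op 9 (delete): buf='ca' undo_depth=5 redo_depth=0
After op 10 (delete): buf='c' undo_depth=6 redo_depth=0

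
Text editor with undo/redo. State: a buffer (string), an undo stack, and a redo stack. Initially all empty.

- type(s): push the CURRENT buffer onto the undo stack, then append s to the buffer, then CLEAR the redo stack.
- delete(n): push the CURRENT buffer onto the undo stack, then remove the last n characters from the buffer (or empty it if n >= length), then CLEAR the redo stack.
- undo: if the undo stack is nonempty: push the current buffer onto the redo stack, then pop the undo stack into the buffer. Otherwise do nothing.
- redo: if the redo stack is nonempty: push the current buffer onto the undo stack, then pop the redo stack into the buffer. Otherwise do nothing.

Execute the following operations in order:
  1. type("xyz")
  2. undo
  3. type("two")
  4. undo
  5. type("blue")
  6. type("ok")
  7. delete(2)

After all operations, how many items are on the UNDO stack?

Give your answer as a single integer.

After op 1 (type): buf='xyz' undo_depth=1 redo_depth=0
After op 2 (undo): buf='(empty)' undo_depth=0 redo_depth=1
After op 3 (type): buf='two' undo_depth=1 redo_depth=0
After op 4 (undo): buf='(empty)' undo_depth=0 redo_depth=1
After op 5 (type): buf='blue' undo_depth=1 redo_depth=0
After op 6 (type): buf='blueok' undo_depth=2 redo_depth=0
After op 7 (delete): buf='blue' undo_depth=3 redo_depth=0

Answer: 3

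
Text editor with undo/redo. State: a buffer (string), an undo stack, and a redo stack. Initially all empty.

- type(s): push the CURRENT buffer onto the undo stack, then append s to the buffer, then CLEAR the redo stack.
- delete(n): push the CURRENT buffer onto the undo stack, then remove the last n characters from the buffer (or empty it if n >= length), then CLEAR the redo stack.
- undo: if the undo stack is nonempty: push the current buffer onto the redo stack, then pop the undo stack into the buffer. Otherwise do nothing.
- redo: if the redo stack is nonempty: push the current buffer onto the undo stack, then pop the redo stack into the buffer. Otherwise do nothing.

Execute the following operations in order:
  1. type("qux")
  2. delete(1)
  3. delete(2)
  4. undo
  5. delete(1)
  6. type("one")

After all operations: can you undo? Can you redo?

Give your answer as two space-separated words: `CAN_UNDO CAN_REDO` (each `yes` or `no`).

After op 1 (type): buf='qux' undo_depth=1 redo_depth=0
After op 2 (delete): buf='qu' undo_depth=2 redo_depth=0
After op 3 (delete): buf='(empty)' undo_depth=3 redo_depth=0
After op 4 (undo): buf='qu' undo_depth=2 redo_depth=1
After op 5 (delete): buf='q' undo_depth=3 redo_depth=0
After op 6 (type): buf='qone' undo_depth=4 redo_depth=0

Answer: yes no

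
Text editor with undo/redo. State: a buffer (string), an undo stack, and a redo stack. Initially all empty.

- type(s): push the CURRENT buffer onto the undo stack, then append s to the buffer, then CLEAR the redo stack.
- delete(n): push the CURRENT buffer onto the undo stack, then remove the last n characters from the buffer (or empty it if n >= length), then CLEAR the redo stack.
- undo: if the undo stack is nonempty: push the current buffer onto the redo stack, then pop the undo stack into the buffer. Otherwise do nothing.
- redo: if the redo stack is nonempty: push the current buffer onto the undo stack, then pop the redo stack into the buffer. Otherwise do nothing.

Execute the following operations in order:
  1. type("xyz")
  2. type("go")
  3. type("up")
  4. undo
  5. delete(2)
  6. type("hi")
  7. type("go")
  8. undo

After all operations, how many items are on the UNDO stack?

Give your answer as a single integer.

Answer: 4

Derivation:
After op 1 (type): buf='xyz' undo_depth=1 redo_depth=0
After op 2 (type): buf='xyzgo' undo_depth=2 redo_depth=0
After op 3 (type): buf='xyzgoup' undo_depth=3 redo_depth=0
After op 4 (undo): buf='xyzgo' undo_depth=2 redo_depth=1
After op 5 (delete): buf='xyz' undo_depth=3 redo_depth=0
After op 6 (type): buf='xyzhi' undo_depth=4 redo_depth=0
After op 7 (type): buf='xyzhigo' undo_depth=5 redo_depth=0
After op 8 (undo): buf='xyzhi' undo_depth=4 redo_depth=1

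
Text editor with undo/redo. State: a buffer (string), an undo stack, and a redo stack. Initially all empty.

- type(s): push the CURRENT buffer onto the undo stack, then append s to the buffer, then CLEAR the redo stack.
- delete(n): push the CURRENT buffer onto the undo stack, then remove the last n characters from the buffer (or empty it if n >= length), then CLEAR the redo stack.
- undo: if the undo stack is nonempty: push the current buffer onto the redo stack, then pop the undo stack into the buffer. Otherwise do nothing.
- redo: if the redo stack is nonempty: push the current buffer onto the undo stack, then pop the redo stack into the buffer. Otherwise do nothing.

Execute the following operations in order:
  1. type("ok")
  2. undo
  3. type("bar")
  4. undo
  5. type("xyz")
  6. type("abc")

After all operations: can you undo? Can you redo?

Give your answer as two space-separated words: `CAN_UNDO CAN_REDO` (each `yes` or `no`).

After op 1 (type): buf='ok' undo_depth=1 redo_depth=0
After op 2 (undo): buf='(empty)' undo_depth=0 redo_depth=1
After op 3 (type): buf='bar' undo_depth=1 redo_depth=0
After op 4 (undo): buf='(empty)' undo_depth=0 redo_depth=1
After op 5 (type): buf='xyz' undo_depth=1 redo_depth=0
After op 6 (type): buf='xyzabc' undo_depth=2 redo_depth=0

Answer: yes no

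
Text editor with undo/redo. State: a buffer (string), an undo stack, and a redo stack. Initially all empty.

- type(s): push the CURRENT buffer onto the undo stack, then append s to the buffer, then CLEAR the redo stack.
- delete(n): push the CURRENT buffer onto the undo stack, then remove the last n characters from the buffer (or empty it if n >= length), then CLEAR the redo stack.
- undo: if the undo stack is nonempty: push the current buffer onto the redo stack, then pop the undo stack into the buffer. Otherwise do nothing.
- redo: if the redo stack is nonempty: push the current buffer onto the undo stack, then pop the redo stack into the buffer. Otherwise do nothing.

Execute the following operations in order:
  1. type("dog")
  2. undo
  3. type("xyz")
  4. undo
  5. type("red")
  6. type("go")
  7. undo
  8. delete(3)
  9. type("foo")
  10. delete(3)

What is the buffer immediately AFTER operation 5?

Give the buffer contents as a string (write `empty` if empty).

After op 1 (type): buf='dog' undo_depth=1 redo_depth=0
After op 2 (undo): buf='(empty)' undo_depth=0 redo_depth=1
After op 3 (type): buf='xyz' undo_depth=1 redo_depth=0
After op 4 (undo): buf='(empty)' undo_depth=0 redo_depth=1
After op 5 (type): buf='red' undo_depth=1 redo_depth=0

Answer: red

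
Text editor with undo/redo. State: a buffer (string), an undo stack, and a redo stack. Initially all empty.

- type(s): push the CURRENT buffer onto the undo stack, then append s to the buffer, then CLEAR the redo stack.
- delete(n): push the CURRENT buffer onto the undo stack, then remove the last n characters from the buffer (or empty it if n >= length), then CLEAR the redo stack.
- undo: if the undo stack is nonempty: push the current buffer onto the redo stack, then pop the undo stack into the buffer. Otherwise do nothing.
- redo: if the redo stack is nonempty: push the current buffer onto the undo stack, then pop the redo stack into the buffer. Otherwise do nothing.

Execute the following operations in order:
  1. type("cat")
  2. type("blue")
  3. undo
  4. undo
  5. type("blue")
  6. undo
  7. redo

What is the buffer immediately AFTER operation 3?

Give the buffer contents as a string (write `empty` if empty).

After op 1 (type): buf='cat' undo_depth=1 redo_depth=0
After op 2 (type): buf='catblue' undo_depth=2 redo_depth=0
After op 3 (undo): buf='cat' undo_depth=1 redo_depth=1

Answer: cat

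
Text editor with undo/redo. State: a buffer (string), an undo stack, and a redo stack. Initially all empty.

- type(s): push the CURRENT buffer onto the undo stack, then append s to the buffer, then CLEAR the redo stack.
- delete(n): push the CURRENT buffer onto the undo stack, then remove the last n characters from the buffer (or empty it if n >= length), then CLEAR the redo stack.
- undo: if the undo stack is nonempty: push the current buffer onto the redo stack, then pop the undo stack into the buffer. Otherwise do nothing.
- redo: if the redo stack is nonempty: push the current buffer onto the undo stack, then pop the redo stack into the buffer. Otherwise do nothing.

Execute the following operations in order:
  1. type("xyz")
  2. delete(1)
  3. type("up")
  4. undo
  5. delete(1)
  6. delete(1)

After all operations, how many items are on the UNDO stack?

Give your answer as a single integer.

After op 1 (type): buf='xyz' undo_depth=1 redo_depth=0
After op 2 (delete): buf='xy' undo_depth=2 redo_depth=0
After op 3 (type): buf='xyup' undo_depth=3 redo_depth=0
After op 4 (undo): buf='xy' undo_depth=2 redo_depth=1
After op 5 (delete): buf='x' undo_depth=3 redo_depth=0
After op 6 (delete): buf='(empty)' undo_depth=4 redo_depth=0

Answer: 4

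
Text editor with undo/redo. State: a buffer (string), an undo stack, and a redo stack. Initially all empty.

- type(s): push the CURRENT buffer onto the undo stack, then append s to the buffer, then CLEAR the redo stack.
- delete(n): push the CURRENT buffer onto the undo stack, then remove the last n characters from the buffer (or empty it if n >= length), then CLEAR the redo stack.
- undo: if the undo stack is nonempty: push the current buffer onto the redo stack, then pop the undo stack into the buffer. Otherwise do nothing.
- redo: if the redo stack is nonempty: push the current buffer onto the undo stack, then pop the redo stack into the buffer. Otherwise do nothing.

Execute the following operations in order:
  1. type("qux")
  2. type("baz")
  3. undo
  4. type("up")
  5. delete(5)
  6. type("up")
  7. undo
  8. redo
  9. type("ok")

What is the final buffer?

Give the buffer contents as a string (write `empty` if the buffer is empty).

After op 1 (type): buf='qux' undo_depth=1 redo_depth=0
After op 2 (type): buf='quxbaz' undo_depth=2 redo_depth=0
After op 3 (undo): buf='qux' undo_depth=1 redo_depth=1
After op 4 (type): buf='quxup' undo_depth=2 redo_depth=0
After op 5 (delete): buf='(empty)' undo_depth=3 redo_depth=0
After op 6 (type): buf='up' undo_depth=4 redo_depth=0
After op 7 (undo): buf='(empty)' undo_depth=3 redo_depth=1
After op 8 (redo): buf='up' undo_depth=4 redo_depth=0
After op 9 (type): buf='upok' undo_depth=5 redo_depth=0

Answer: upok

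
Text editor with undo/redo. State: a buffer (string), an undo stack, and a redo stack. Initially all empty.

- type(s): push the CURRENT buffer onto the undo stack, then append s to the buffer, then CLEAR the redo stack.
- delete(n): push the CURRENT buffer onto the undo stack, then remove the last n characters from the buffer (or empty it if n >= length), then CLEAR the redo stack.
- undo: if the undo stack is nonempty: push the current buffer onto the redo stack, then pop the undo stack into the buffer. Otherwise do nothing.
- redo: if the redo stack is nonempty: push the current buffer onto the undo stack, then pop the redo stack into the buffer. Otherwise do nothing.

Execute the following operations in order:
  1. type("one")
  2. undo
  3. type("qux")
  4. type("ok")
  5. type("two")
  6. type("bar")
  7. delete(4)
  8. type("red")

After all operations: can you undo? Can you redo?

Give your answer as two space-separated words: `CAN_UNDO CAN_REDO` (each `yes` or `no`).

Answer: yes no

Derivation:
After op 1 (type): buf='one' undo_depth=1 redo_depth=0
After op 2 (undo): buf='(empty)' undo_depth=0 redo_depth=1
After op 3 (type): buf='qux' undo_depth=1 redo_depth=0
After op 4 (type): buf='quxok' undo_depth=2 redo_depth=0
After op 5 (type): buf='quxoktwo' undo_depth=3 redo_depth=0
After op 6 (type): buf='quxoktwobar' undo_depth=4 redo_depth=0
After op 7 (delete): buf='quxoktw' undo_depth=5 redo_depth=0
After op 8 (type): buf='quxoktwred' undo_depth=6 redo_depth=0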